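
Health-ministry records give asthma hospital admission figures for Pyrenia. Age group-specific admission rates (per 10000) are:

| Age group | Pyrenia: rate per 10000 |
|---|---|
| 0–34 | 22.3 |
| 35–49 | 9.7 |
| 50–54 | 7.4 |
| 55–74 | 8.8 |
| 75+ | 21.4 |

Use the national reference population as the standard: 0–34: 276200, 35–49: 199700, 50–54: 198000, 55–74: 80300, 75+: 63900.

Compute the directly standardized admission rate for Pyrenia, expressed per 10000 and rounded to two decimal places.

Standard total = 818100; weights = 0.3376, 0.2441, 0.2420, 0.0982, 0.0781.
Standardized rate: 0.3376×22.3 + 0.2441×9.7 + 0.2420×7.4 + 0.0982×8.8 + 0.0781×21.4 = 14.2228 per 10000.

14.22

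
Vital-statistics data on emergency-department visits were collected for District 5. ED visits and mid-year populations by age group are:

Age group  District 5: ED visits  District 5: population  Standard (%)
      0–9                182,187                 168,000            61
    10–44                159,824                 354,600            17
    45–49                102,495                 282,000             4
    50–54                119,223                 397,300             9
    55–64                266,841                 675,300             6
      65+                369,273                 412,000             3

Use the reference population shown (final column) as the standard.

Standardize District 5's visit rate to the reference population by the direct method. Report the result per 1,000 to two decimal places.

Age-specific rates per 1,000 for District 5: 1084.446, 450.716, 363.457, 300.083, 395.144, 896.294.
Standard weights: 0.61, 0.17, 0.04, 0.09, 0.06, 0.03.
Standardized rate: 0.6100×1084.446 + 0.1700×450.716 + 0.0400×363.457 + 0.0900×300.083 + 0.0600×395.144 + 0.0300×896.294 = 830.2773 per 1,000.

830.28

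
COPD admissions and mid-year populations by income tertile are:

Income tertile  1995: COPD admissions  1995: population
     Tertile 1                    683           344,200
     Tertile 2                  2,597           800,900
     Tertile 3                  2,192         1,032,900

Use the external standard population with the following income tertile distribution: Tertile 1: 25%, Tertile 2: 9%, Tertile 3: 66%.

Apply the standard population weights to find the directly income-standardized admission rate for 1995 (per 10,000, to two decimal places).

21.89

Income-specific rates per 10,000 for 1995: 19.84, 32.43, 21.22.
Standard weights: 0.25, 0.09, 0.66.
Standardized rate: 0.2500×19.84 + 0.0900×32.43 + 0.6600×21.22 = 21.8855 per 10,000.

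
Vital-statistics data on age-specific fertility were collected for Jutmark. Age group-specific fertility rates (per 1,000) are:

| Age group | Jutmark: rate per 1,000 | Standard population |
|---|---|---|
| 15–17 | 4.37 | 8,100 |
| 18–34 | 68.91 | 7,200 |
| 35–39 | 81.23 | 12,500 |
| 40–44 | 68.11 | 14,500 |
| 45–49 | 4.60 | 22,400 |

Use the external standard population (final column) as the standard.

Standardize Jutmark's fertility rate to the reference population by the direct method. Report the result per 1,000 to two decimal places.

40.77

Standard total = 64,700; weights = 0.1252, 0.1113, 0.1932, 0.2241, 0.3462.
Standardized rate: 0.1252×4.37 + 0.1113×68.91 + 0.1932×81.23 + 0.2241×68.11 + 0.3462×4.60 = 40.7660 per 1,000.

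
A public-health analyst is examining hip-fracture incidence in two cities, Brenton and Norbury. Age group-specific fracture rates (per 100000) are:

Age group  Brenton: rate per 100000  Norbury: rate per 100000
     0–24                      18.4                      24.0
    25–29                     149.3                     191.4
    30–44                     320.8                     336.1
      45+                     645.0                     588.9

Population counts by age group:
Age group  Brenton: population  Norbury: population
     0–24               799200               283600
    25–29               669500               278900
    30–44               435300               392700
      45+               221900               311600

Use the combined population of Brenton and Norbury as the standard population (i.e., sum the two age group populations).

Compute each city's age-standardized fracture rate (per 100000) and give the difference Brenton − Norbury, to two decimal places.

Combined standard total = 3392700; weights = 0.3192, 0.2795, 0.2441, 0.1572.
Brenton: 0.3192×18.4 + 0.2795×149.3 + 0.2441×320.8 + 0.1572×645.0 = 227.3262 per 100000.
Norbury: 0.3192×24.0 + 0.2795×191.4 + 0.2441×336.1 + 0.1572×588.9 = 235.7945 per 100000.
Difference = 227.3262 − 235.7945 = -8.4683.

-8.47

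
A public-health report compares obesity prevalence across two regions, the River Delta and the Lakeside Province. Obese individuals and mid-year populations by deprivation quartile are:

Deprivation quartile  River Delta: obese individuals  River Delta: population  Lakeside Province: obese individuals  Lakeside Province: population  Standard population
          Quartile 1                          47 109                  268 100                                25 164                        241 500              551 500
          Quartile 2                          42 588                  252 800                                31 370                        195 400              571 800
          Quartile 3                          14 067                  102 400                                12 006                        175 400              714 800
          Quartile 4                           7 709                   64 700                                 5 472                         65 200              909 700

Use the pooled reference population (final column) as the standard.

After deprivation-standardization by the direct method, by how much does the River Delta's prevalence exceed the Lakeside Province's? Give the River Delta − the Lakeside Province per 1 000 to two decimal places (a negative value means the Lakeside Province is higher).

Deprivation-specific rates per 1 000 for the River Delta: 175.714, 168.465, 137.373, 119.150.
For the Lakeside Province: 104.199, 160.542, 68.449, 83.926.
Standard total = 2 747 800; weights = 0.2007, 0.2081, 0.2601, 0.3311.
The River Delta: 0.2007×175.714 + 0.2081×168.465 + 0.2601×137.373 + 0.3311×119.150 = 145.5054 per 1 000.
The Lakeside Province: 0.2007×104.199 + 0.2081×160.542 + 0.2601×68.449 + 0.3311×83.926 = 99.9124 per 1 000.
Difference = 145.5054 − 99.9124 = 45.5931.

45.59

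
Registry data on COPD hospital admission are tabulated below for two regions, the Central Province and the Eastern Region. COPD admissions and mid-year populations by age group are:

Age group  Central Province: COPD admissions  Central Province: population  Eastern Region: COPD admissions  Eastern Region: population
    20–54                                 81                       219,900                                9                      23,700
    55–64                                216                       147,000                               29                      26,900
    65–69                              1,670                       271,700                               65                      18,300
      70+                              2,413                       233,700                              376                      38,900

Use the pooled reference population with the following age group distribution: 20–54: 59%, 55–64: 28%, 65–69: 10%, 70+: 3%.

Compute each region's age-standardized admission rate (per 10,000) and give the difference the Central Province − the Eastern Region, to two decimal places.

Age-specific rates per 10,000 for the Central Province: 3.68, 14.69, 61.46, 103.25.
For the Eastern Region: 3.80, 10.78, 35.52, 96.66.
Standard weights: 0.59, 0.28, 0.10, 0.03.
The Central Province: 0.5900×3.68 + 0.2800×14.69 + 0.1000×61.46 + 0.0300×103.25 = 15.5316 per 10,000.
The Eastern Region: 0.5900×3.80 + 0.2800×10.78 + 0.1000×35.52 + 0.0300×96.66 = 11.7107 per 10,000.
Difference = 15.5316 − 11.7107 = 3.8208.

3.82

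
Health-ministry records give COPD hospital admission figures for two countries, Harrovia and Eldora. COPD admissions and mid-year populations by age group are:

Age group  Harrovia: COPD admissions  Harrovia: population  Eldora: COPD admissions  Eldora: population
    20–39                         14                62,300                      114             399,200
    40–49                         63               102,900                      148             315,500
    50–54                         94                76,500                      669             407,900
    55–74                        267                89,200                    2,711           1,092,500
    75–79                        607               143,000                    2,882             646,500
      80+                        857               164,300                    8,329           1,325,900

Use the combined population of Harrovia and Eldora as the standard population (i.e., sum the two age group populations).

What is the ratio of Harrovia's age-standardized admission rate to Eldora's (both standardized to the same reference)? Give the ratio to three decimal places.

Age-specific rates per 10,000 for Harrovia: 2.25, 6.12, 12.29, 29.93, 42.45, 52.16.
For Eldora: 2.86, 4.69, 16.40, 24.81, 44.58, 62.82.
Combined standard total = 4,825,700; weights = 0.0956, 0.0867, 0.1004, 0.2449, 0.1636, 0.3088.
Harrovia: 0.0956×2.25 + 0.0867×6.12 + 0.1004×12.29 + 0.2449×29.93 + 0.1636×42.45 + 0.3088×52.16 = 32.3610 per 10,000.
Eldora: 0.0956×2.86 + 0.0867×4.69 + 0.1004×16.40 + 0.2449×24.81 + 0.1636×44.58 + 0.3088×62.82 = 35.0943 per 10,000.
Ratio = 32.3610 ÷ 35.0943 = 0.92212.

0.922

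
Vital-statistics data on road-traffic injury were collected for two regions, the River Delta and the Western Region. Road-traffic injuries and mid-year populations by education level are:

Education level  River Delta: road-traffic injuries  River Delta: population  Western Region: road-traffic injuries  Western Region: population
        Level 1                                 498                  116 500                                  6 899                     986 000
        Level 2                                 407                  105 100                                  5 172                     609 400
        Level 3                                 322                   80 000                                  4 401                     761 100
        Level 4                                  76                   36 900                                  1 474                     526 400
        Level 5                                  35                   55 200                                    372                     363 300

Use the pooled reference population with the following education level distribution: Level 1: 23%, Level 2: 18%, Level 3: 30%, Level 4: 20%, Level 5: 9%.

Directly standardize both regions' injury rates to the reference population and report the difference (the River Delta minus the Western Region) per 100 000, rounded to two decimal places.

Education-specific rates per 100 000 for the River Delta: 427.47, 387.25, 402.50, 205.96, 63.41.
For the Western Region: 699.70, 848.70, 578.24, 280.02, 102.39.
Standard weights: 0.23, 0.18, 0.30, 0.20, 0.09.
The River Delta: 0.2300×427.47 + 0.1800×387.25 + 0.3000×402.50 + 0.2000×205.96 + 0.0900×63.41 = 335.6716 per 100 000.
The Western Region: 0.2300×699.70 + 0.1800×848.70 + 0.3000×578.24 + 0.2000×280.02 + 0.0900×102.39 = 552.3878 per 100 000.
Difference = 335.6716 − 552.3878 = -216.7163.

-216.72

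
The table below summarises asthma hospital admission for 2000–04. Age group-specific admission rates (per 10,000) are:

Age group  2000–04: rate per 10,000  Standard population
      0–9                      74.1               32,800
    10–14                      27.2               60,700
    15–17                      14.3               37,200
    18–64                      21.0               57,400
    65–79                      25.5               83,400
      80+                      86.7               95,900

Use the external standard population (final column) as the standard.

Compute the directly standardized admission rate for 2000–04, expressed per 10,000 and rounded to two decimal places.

44.26

Standard total = 367,400; weights = 0.0893, 0.1652, 0.1013, 0.1562, 0.2270, 0.2610.
Standardized rate: 0.0893×74.1 + 0.1652×27.2 + 0.1013×14.3 + 0.1562×21.0 + 0.2270×25.5 + 0.2610×86.7 = 44.2572 per 10,000.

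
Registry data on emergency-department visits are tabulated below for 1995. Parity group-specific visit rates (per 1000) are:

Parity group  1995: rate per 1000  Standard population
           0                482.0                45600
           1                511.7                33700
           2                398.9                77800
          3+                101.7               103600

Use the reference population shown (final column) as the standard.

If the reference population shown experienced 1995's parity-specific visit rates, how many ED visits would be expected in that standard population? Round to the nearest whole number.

80794

Expected ED visits = Σ (standard pop × parity-specific rate ÷ 1000)
= 45600×482.0/1000 + 33700×511.7/1000 + 77800×398.9/1000 + 103600×101.7/1000
= 21979.20 + 17244.29 + 31034.42 + 10536.12 = 80794.03.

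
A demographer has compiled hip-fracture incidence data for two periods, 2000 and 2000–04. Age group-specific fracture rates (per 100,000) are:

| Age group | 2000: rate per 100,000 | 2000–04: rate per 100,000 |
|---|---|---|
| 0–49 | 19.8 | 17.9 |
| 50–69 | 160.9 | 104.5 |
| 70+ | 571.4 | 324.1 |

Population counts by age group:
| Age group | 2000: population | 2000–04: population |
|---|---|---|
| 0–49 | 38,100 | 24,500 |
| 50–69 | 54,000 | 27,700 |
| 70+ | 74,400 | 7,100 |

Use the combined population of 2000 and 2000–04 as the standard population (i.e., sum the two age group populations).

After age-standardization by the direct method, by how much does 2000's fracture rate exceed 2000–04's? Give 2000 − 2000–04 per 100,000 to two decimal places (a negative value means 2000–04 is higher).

Combined standard total = 225,800; weights = 0.2772, 0.3618, 0.3609.
2000: 0.2772×19.8 + 0.3618×160.9 + 0.3609×571.4 = 269.9473 per 100,000.
2000–04: 0.2772×17.9 + 0.3618×104.5 + 0.3609×324.1 = 159.7535 per 100,000.
Difference = 269.9473 − 159.7535 = 110.1938.

110.19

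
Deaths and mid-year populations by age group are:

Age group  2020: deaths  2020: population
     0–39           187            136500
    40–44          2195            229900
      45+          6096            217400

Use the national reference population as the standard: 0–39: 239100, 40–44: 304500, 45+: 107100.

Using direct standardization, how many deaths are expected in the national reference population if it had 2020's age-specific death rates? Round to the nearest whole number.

Age-specific rates per 100000 for 2020: 137.00, 954.76, 2804.05.
Expected deaths = Σ (standard pop × age-specific rate ÷ 100000)
= 239100×137.00/100000 + 304500×954.76/100000 + 107100×2804.05/100000
= 327.56 + 2907.25 + 3003.14 = 6237.95.

6238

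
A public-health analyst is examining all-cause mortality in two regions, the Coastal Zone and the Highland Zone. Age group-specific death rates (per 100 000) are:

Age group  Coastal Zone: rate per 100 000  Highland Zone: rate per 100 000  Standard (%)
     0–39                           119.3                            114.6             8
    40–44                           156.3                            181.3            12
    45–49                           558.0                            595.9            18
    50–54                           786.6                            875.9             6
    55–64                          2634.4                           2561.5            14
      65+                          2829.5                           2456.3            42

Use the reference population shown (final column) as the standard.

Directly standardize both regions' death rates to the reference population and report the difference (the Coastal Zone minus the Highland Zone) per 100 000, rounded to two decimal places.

152.15

Standard weights: 0.08, 0.12, 0.18, 0.06, 0.14, 0.42.
The Coastal Zone: 0.0800×119.3 + 0.1200×156.3 + 0.1800×558.0 + 0.0600×786.6 + 0.1400×2634.4 + 0.4200×2829.5 = 1733.1420 per 100 000.
The Highland Zone: 0.0800×114.6 + 0.1200×181.3 + 0.1800×595.9 + 0.0600×875.9 + 0.1400×2561.5 + 0.4200×2456.3 = 1580.9960 per 100 000.
Difference = 1733.1420 − 1580.9960 = 152.1460.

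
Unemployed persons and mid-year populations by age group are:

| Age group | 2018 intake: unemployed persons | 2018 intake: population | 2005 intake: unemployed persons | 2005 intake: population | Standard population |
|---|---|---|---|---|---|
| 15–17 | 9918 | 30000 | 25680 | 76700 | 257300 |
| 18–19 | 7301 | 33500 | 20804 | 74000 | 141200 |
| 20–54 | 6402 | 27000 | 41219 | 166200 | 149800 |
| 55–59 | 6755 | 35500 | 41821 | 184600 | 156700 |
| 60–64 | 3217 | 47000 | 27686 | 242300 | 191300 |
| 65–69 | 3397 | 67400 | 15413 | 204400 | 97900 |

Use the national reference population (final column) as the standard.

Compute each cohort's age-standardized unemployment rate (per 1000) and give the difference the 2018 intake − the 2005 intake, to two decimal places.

-28.70

Age-specific rates per 1000 for the 2018 intake: 330.600, 217.940, 237.111, 190.282, 68.447, 50.401.
For the 2005 intake: 334.811, 281.135, 248.008, 226.549, 114.263, 75.406.
Standard total = 994200; weights = 0.2588, 0.1420, 0.1507, 0.1576, 0.1924, 0.0985.
The 2018 intake: 0.2588×330.600 + 0.1420×217.940 + 0.1507×237.111 + 0.1576×190.282 + 0.1924×68.447 + 0.0985×50.401 = 200.3631 per 1000.
The 2005 intake: 0.2588×334.811 + 0.1420×281.135 + 0.1507×248.008 + 0.1576×226.549 + 0.1924×114.263 + 0.0985×75.406 = 229.0645 per 1000.
Difference = 200.3631 − 229.0645 = -28.7013.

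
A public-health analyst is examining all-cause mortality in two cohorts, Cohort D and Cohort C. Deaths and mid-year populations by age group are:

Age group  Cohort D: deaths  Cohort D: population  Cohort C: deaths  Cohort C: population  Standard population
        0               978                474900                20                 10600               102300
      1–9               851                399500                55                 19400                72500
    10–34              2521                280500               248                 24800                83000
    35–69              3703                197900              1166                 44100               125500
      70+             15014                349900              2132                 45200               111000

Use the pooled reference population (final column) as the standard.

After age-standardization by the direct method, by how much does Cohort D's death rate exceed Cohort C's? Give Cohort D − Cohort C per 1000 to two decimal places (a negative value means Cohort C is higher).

-3.16

Age-specific rates per 1000 for Cohort D: 2.059, 2.130, 8.988, 18.711, 42.909.
For Cohort C: 1.887, 2.835, 10.000, 26.440, 47.168.
Standard total = 494300; weights = 0.2070, 0.1467, 0.1679, 0.2539, 0.2246.
Cohort D: 0.2070×2.059 + 0.1467×2.130 + 0.1679×8.988 + 0.2539×18.711 + 0.2246×42.909 = 16.6342 per 1000.
Cohort C: 0.2070×1.887 + 0.1467×2.835 + 0.1679×10.000 + 0.2539×26.440 + 0.2246×47.168 = 19.7905 per 1000.
Difference = 16.6342 − 19.7905 = -3.1562.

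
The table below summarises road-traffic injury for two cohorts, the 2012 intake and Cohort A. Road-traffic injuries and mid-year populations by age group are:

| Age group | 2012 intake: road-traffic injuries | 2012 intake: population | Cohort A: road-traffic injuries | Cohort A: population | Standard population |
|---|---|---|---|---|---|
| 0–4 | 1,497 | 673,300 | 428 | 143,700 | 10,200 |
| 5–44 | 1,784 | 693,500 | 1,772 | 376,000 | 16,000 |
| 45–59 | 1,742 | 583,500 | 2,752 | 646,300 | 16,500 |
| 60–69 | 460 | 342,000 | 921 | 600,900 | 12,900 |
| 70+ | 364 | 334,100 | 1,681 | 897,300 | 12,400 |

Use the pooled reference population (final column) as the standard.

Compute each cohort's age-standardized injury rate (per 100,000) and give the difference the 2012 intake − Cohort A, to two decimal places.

Age-specific rates per 100,000 for the 2012 intake: 222.34, 257.25, 298.54, 134.50, 108.95.
For Cohort A: 297.84, 471.28, 425.81, 153.27, 187.34.
Standard total = 68,000; weights = 0.1500, 0.2353, 0.2426, 0.1897, 0.1824.
The 2012 intake: 0.1500×222.34 + 0.2353×257.25 + 0.2426×298.54 + 0.1897×134.50 + 0.1824×108.95 = 211.7030 per 100,000.
Cohort A: 0.1500×297.84 + 0.2353×471.28 + 0.2426×425.81 + 0.1897×153.27 + 0.1824×187.34 = 322.1244 per 100,000.
Difference = 211.7030 − 322.1244 = -110.4214.

-110.42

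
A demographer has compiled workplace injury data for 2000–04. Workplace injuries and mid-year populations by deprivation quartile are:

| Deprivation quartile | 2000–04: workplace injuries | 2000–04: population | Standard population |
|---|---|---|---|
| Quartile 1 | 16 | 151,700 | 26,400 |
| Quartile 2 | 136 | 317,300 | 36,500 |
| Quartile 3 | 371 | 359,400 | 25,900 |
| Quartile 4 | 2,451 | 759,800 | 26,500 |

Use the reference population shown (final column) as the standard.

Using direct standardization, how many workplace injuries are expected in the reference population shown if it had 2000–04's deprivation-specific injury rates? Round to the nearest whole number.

Deprivation-specific rates per 10,000 for 2000–04: 1.05, 4.29, 10.32, 32.26.
Expected workplace injuries = Σ (standard pop × deprivation-specific rate ÷ 10,000)
= 26,400×1.05/10,000 + 36,500×4.29/10,000 + 25,900×10.32/10,000 + 26,500×32.26/10,000
= 2.78 + 15.64 + 26.74 + 85.48 = 130.65.

131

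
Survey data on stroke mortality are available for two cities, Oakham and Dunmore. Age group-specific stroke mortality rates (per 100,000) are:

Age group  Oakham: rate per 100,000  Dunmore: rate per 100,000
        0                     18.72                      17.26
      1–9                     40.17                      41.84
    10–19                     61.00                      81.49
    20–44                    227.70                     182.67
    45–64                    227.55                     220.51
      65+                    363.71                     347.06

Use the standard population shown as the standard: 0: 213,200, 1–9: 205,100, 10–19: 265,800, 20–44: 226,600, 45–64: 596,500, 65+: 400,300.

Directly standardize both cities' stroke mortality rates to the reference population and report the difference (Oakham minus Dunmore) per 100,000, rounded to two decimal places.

8.17

Standard total = 1,907,500; weights = 0.1118, 0.1075, 0.1393, 0.1188, 0.3127, 0.2099.
Oakham: 0.1118×18.72 + 0.1075×40.17 + 0.1393×61.00 + 0.1188×227.70 + 0.3127×227.55 + 0.2099×363.71 = 189.4455 per 100,000.
Dunmore: 0.1118×17.26 + 0.1075×41.84 + 0.1393×81.49 + 0.1188×182.67 + 0.3127×220.51 + 0.2099×347.06 = 181.2721 per 100,000.
Difference = 189.4455 − 181.2721 = 8.1734.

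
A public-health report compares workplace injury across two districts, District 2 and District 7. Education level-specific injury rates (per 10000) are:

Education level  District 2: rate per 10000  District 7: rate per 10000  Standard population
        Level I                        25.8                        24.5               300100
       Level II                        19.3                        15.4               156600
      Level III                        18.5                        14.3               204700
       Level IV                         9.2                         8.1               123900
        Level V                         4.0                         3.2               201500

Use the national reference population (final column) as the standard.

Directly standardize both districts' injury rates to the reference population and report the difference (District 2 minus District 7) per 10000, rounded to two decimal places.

2.19

Standard total = 986800; weights = 0.3041, 0.1587, 0.2074, 0.1256, 0.2042.
District 2: 0.3041×25.8 + 0.1587×19.3 + 0.2074×18.5 + 0.1256×9.2 + 0.2042×4.0 = 16.7185 per 10000.
District 7: 0.3041×24.5 + 0.1587×15.4 + 0.2074×14.3 + 0.1256×8.1 + 0.2042×3.2 = 14.5315 per 10000.
Difference = 16.7185 − 14.5315 = 2.1870.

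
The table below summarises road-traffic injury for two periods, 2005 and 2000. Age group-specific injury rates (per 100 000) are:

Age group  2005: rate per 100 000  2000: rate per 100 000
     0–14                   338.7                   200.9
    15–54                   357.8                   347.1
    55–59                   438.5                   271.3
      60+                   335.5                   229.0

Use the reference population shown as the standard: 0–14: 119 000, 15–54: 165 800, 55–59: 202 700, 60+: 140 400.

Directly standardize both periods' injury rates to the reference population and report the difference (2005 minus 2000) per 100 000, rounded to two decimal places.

Standard total = 627 900; weights = 0.1895, 0.2641, 0.3228, 0.2236.
2005: 0.1895×338.7 + 0.2641×357.8 + 0.3228×438.5 + 0.2236×335.5 = 375.2456 per 100 000.
2000: 0.1895×200.9 + 0.2641×347.1 + 0.3228×271.3 + 0.2236×229.0 = 268.5147 per 100 000.
Difference = 375.2456 − 268.5147 = 106.7308.

106.73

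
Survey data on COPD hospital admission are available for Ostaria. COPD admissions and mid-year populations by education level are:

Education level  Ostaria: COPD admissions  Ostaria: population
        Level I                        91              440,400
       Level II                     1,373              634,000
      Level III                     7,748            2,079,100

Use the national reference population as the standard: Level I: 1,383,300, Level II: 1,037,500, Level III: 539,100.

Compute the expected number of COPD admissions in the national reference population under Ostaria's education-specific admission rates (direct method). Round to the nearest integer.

Education-specific rates per 10,000 for Ostaria: 2.07, 21.66, 37.27.
Expected COPD admissions = Σ (standard pop × education-specific rate ÷ 10,000)
= 1,383,300×2.07/10,000 + 1,037,500×21.66/10,000 + 539,100×37.27/10,000
= 285.83 + 2246.83 + 2009.02 = 4541.67.

4542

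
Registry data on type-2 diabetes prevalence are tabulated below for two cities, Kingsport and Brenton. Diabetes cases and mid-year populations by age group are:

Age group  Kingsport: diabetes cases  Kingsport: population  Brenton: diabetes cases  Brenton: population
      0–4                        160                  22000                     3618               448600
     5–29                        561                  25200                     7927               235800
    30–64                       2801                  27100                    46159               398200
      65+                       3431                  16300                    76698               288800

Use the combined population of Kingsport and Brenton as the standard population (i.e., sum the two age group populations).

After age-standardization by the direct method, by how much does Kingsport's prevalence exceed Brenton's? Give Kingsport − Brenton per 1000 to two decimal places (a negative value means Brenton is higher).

Age-specific rates per 1000 for Kingsport: 7.273, 22.262, 103.358, 210.491.
For Brenton: 8.065, 33.617, 115.919, 265.575.
Combined standard total = 1462000; weights = 0.3219, 0.1785, 0.2909, 0.2087.
Kingsport: 0.3219×7.273 + 0.1785×22.262 + 0.2909×103.358 + 0.2087×210.491 = 80.3090 per 1000.
Brenton: 0.3219×8.065 + 0.1785×33.617 + 0.2909×115.919 + 0.2087×265.575 = 97.7407 per 1000.
Difference = 80.3090 − 97.7407 = -17.4317.

-17.43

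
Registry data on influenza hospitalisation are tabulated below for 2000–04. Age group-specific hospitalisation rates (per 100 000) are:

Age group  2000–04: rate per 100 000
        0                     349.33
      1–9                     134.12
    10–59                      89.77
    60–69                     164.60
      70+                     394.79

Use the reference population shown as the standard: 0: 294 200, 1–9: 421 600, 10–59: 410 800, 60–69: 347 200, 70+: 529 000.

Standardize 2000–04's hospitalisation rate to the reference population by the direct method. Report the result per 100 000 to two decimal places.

230.77

Standard total = 2 002 800; weights = 0.1469, 0.2105, 0.2051, 0.1734, 0.2641.
Standardized rate: 0.1469×349.33 + 0.2105×134.12 + 0.2051×89.77 + 0.1734×164.60 + 0.2641×394.79 = 230.7711 per 100 000.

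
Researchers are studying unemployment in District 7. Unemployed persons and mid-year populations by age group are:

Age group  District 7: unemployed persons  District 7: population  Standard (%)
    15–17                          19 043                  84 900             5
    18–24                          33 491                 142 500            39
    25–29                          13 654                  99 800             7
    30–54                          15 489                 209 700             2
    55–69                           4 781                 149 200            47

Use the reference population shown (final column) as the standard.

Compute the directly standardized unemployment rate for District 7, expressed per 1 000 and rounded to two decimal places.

128.99

Age-specific rates per 1 000 for District 7: 224.299, 235.025, 136.814, 73.863, 32.044.
Standard weights: 0.05, 0.39, 0.07, 0.02, 0.47.
Standardized rate: 0.0500×224.299 + 0.3900×235.025 + 0.0700×136.814 + 0.0200×73.863 + 0.4700×32.044 = 128.9895 per 1 000.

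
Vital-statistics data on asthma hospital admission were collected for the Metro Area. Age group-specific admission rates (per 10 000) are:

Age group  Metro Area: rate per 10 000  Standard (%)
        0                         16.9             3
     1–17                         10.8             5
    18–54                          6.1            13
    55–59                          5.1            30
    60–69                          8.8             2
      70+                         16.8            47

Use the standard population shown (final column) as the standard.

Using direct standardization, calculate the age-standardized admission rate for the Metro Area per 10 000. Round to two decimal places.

11.44

Standard weights: 0.03, 0.05, 0.13, 0.30, 0.02, 0.47.
Standardized rate: 0.0300×16.9 + 0.0500×10.8 + 0.1300×6.1 + 0.3000×5.1 + 0.0200×8.8 + 0.4700×16.8 = 11.4420 per 10 000.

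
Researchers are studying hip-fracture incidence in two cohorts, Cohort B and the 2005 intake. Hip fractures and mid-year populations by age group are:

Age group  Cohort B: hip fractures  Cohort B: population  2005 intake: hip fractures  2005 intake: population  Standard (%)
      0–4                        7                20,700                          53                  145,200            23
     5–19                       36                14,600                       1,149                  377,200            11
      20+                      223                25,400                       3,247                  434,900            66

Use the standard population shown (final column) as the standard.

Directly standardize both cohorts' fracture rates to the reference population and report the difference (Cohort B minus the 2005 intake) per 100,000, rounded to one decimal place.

Age-specific rates per 100,000 for Cohort B: 33.82, 246.58, 877.95.
For the 2005 intake: 36.50, 304.61, 746.61.
Standard weights: 0.23, 0.11, 0.66.
Cohort B: 0.2300×33.82 + 0.1100×246.58 + 0.6600×877.95 = 614.3499 per 100,000.
The 2005 intake: 0.2300×36.50 + 0.1100×304.61 + 0.6600×746.61 = 534.6643 per 100,000.
Difference = 614.3499 − 534.6643 = 79.6856.

79.7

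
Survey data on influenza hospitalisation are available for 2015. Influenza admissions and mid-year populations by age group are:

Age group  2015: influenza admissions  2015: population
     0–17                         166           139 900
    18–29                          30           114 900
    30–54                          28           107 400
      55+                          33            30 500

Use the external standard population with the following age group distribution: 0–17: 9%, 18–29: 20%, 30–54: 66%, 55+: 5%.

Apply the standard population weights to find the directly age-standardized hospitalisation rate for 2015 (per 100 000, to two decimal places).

Age-specific rates per 100 000 for 2015: 118.66, 26.11, 26.07, 108.20.
Standard weights: 0.09, 0.20, 0.66, 0.05.
Standardized rate: 0.0900×118.66 + 0.2000×26.11 + 0.6600×26.07 + 0.0500×108.20 = 38.5175 per 100 000.

38.52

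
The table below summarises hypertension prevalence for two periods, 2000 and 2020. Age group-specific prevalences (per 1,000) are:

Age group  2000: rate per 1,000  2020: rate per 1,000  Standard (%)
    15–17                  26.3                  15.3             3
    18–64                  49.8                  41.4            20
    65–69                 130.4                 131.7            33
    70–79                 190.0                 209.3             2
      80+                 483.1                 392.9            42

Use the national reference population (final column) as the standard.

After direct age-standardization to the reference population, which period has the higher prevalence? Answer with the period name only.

Standard weights: 0.03, 0.20, 0.33, 0.02, 0.42.
2000: 0.0300×26.3 + 0.2000×49.8 + 0.3300×130.4 + 0.0200×190.0 + 0.4200×483.1 = 260.4830 per 1,000.
2020: 0.0300×15.3 + 0.2000×41.4 + 0.3300×131.7 + 0.0200×209.3 + 0.4200×392.9 = 221.4040 per 1,000.

2000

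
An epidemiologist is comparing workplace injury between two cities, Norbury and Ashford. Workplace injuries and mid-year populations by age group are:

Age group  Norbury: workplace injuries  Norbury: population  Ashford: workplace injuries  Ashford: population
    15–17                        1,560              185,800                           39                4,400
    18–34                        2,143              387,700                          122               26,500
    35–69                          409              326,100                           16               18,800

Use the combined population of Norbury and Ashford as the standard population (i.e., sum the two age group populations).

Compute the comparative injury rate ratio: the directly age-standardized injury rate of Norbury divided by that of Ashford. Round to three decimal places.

1.111

Age-specific rates per 10,000 for Norbury: 83.96, 55.27, 12.54.
For Ashford: 88.64, 46.04, 8.51.
Combined standard total = 949,300; weights = 0.2004, 0.4363, 0.3633.
Norbury: 0.2004×83.96 + 0.4363×55.27 + 0.3633×12.54 = 45.4967 per 10,000.
Ashford: 0.2004×88.64 + 0.4363×46.04 + 0.3633×8.51 = 40.9384 per 10,000.
Ratio = 45.4967 ÷ 40.9384 = 1.11135.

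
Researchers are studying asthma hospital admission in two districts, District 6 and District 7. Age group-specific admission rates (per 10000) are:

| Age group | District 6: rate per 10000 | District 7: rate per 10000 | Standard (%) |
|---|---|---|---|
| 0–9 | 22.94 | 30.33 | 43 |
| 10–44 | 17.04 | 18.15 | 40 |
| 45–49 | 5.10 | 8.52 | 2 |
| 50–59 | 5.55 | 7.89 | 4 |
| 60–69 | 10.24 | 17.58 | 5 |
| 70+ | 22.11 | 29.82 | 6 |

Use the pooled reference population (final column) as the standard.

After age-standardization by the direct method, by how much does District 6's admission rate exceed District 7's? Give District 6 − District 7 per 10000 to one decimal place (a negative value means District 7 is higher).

Standard weights: 0.43, 0.40, 0.02, 0.04, 0.05, 0.06.
District 6: 0.4300×22.94 + 0.4000×17.04 + 0.0200×5.10 + 0.0400×5.55 + 0.0500×10.24 + 0.0600×22.11 = 18.8428 per 10000.
District 7: 0.4300×30.33 + 0.4000×18.15 + 0.0200×8.52 + 0.0400×7.89 + 0.0500×17.58 + 0.0600×29.82 = 23.4561 per 10000.
Difference = 18.8428 − 23.4561 = -4.6133.

-4.6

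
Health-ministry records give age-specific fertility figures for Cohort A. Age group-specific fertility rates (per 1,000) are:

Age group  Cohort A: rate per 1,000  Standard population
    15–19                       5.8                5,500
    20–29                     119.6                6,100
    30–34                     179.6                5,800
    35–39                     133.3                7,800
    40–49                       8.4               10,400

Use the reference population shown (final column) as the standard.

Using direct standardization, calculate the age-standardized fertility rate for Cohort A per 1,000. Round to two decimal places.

Standard total = 35,600; weights = 0.1545, 0.1713, 0.1629, 0.2191, 0.2921.
Standardized rate: 0.1545×5.8 + 0.1713×119.6 + 0.1629×179.6 + 0.2191×133.3 + 0.2921×8.4 = 82.3101 per 1,000.

82.31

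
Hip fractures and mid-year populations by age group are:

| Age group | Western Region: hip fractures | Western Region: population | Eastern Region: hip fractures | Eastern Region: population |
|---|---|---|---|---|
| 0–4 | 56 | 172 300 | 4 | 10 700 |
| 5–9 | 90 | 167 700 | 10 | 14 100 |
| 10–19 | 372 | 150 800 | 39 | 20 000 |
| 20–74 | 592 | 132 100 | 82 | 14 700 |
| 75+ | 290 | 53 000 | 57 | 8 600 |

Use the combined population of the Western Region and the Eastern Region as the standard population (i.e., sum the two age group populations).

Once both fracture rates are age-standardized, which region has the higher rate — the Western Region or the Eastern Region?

Eastern Region

Age-specific rates per 100 000 for the Western Region: 32.50, 53.67, 246.68, 448.15, 547.17.
For the Eastern Region: 37.38, 70.92, 195.00, 557.82, 662.79.
Combined standard total = 744 000; weights = 0.2460, 0.2444, 0.2296, 0.1973, 0.0828.
The Western Region: 0.2460×32.50 + 0.2444×53.67 + 0.2296×246.68 + 0.1973×448.15 + 0.0828×547.17 = 211.4671 per 100 000.
The Eastern Region: 0.2460×37.38 + 0.2444×70.92 + 0.2296×195.00 + 0.1973×557.82 + 0.0828×662.79 = 236.2326 per 100 000.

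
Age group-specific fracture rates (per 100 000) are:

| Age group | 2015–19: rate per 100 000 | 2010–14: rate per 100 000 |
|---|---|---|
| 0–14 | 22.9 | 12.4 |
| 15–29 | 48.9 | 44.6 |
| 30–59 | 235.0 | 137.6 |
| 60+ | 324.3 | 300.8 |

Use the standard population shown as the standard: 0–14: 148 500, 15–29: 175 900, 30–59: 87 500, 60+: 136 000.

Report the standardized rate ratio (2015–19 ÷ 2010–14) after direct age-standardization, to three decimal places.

Standard total = 547 900; weights = 0.2710, 0.3210, 0.1597, 0.2482.
2015–19: 0.2710×22.9 + 0.3210×48.9 + 0.1597×235.0 + 0.2482×324.3 = 139.9333 per 100 000.
2010–14: 0.2710×12.4 + 0.3210×44.6 + 0.1597×137.6 + 0.2482×300.8 = 114.3189 per 100 000.
Ratio = 139.9333 ÷ 114.3189 = 1.22406.

1.224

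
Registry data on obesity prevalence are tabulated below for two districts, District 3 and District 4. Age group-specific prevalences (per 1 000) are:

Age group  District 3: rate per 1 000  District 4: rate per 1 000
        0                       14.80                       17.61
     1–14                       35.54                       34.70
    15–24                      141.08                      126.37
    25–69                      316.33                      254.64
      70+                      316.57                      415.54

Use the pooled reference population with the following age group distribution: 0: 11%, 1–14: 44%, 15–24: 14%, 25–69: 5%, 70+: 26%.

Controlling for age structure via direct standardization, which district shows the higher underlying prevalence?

District 4

Standard weights: 0.11, 0.44, 0.14, 0.05, 0.26.
District 3: 0.1100×14.80 + 0.4400×35.54 + 0.1400×141.08 + 0.0500×316.33 + 0.2600×316.57 = 135.1415 per 1 000.
District 4: 0.1100×17.61 + 0.4400×34.70 + 0.1400×126.37 + 0.0500×254.64 + 0.2600×415.54 = 155.6693 per 1 000.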